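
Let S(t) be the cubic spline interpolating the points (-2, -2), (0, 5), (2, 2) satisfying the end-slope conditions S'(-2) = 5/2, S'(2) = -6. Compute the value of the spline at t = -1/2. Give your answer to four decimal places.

3.4727

Put σ_i = S'' at the i-th knot. Here h = (2, 2) and Δ = (7/2, -3/2), so the interior equations h_(i-1)·σ_(i-1) + 2(h_(i-1)+h_i)·σ_i + h_i·σ_(i+1) = 6(Δ_i − Δ_(i-1)) read
  2·σ_0 + 8·σ_1 + 2·σ_2 = 6(Δ_1 - Δ_0) = -30
Clamped end conditions give two more equations: 2h_0·σ_0 + h_0·σ_1 = 6(Δ_0 - S'(-2)) = 6 and h_1·σ_1 + 2h_1·σ_2 = 6(S'(2) - Δ_1) = -27.
Forward elimination and back-substitution give σ_0 = 25/8, σ_1 = -13/4, σ_2 = -41/8.
On [-2, 0], S(t) = -2 + 5/2·(t + 2) + 25/16·(t + 2)² - 17/32·(t + 2)³.
With (t + 2) = 3/2: S(-1/2) = 889/256.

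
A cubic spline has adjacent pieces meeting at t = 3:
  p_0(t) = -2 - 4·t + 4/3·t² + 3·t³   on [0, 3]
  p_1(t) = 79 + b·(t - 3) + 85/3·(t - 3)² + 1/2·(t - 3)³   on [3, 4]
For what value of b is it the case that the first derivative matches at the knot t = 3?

p_0'(t) = -4 + 8/3·t + 9·t², so p_0'(3) = 85. On the right, p_1'(3) = b, so b = 85.

85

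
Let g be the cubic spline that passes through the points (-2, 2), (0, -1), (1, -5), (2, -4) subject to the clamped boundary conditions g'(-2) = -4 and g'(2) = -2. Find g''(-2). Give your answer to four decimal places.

Let M_i = g''(x_i). Step sizes h_i = 2, 1, 1; slopes of the chords Δ_i = (y_(i+1) - y_i)/h_i = -3/2, -4, 1.
  2·M_0 + 6·M_1 + 1·M_2 = 6(Δ_1 - Δ_0) = -15
  1·M_1 + 4·M_2 + 1·M_3 = 6(Δ_2 - Δ_1) = 30
Clamped end conditions give two more equations: 2h_0·M_0 + h_0·M_1 = 6(Δ_0 - g'(-2)) = 15 and h_2·M_2 + 2h_2·M_3 = 6(g'(2) - Δ_2) = -18.
Solving: M_0 = 161/22, M_1 = -157/22, M_2 = 145/11, M_3 = -343/22.

7.3182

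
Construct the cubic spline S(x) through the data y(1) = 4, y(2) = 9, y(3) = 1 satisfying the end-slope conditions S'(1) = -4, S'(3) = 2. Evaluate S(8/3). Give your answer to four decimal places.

Let m_i = S''(x_i). Step sizes h_i = 1, 1; slopes of the chords Δ_i = (y_(i+1) - y_i)/h_i = 5, -8.
  1·m_0 + 4·m_1 + 1·m_2 = 6(Δ_1 - Δ_0) = -78
Clamped end conditions give two more equations: 2h_0·m_0 + h_0·m_1 = 6(Δ_0 - S'(1)) = 54 and h_1·m_1 + 2h_1·m_2 = 6(S'(3) - Δ_1) = 60.
Forward elimination and back-substitution give m_0 = 99/2, m_1 = -45, m_2 = 105/2.
On [2, 3], S(x) = 9 - 7/4·(x - 2) - 45/2·(x - 2)² + 65/4·(x - 2)³.
With (x - 2) = 2/3: S(8/3) = 143/54.

2.6481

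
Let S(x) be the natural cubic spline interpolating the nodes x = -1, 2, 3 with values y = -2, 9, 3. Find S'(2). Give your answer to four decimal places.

-3.5833

Put M_i = S'' at the i-th knot. Here h = (3, 1) and Δ = (11/3, -6), so the interior equations h_(i-1)·M_(i-1) + 2(h_(i-1)+h_i)·M_i + h_i·M_(i+1) = 6(Δ_i − Δ_(i-1)) read
  3·M_0 + 8·M_1 + 1·M_2 = 6(Δ_1 - Δ_0) = -58
Natural end conditions: M_0 = M_2 = 0.
Solving: M_0 = 0, M_1 = -29/4, M_2 = 0.
On [2, 3], S'(x) = b_1 + 2c_1·(x - 2) + 3d_1·(x - 2)² with b_1 = Δ_1 - h_1(2M_1 + M_2)/6 = -43/12, c_1 = M_1/2 = -29/8, d_1 = (M_2 - M_1)/(6h_1) = 29/24. So S'(2) = -43/12.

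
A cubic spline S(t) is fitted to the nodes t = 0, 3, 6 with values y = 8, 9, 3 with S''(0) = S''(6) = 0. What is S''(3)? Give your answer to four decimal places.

Let σ_i = S''(x_i). Step sizes h_i = 3, 3; slopes of the chords Δ_i = (y_(i+1) - y_i)/h_i = 1/3, -2.
  3·σ_0 + 12·σ_1 + 3·σ_2 = 6(Δ_1 - Δ_0) = -14
Natural end conditions: σ_0 = σ_2 = 0.
Forward elimination and back-substitution give σ_0 = 0, σ_1 = -7/6, σ_2 = 0.

-1.1667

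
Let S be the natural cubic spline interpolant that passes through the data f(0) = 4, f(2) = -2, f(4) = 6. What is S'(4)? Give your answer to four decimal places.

5.7500

With m_i denoting the second derivative at x_i, h_i = 2, 2, and Δ_i = (y_(i+1) − y_i)/h_i = -3, 4:
  2·m_0 + 8·m_1 + 2·m_2 = 6(Δ_1 - Δ_0) = 42
Natural end conditions: m_0 = m_2 = 0.
Hence m_0 = 0, m_1 = 21/4, m_2 = 0.
On [2, 4], S'(x) = b_1 + 2c_1·(x - 2) + 3d_1·(x - 2)² with b_1 = Δ_1 - h_1(2m_1 + m_2)/6 = 1/2, c_1 = m_1/2 = 21/8, d_1 = (m_2 - m_1)/(6h_1) = -7/16. So S'(4) = 23/4.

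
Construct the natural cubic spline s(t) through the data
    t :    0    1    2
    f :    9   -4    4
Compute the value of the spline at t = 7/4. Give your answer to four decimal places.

0.7695

Write M_i for s''(x_i). With h_i = 1, 1 and divided differences Δ_i = -13, 8, the continuity of s' gives the tridiagonal system
  1·M_0 + 4·M_1 + 1·M_2 = 6(Δ_1 - Δ_0) = 126
Natural end conditions: M_0 = M_2 = 0.
Solving the tridiagonal system: M_0 = 0, M_1 = 63/2, M_2 = 0.
On [1, 2], s(t) = -4 - 5/2·(t - 1) + 63/4·(t - 1)² - 21/4·(t - 1)³.
With (t - 1) = 3/4: s(7/4) = 197/256.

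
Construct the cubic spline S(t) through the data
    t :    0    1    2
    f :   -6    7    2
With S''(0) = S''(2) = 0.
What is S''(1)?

Write M_i for S''(x_i). With h_i = 1, 1 and divided differences Δ_i = 13, -5, the continuity of S' gives the tridiagonal system
  1·M_0 + 4·M_1 + 1·M_2 = 6(Δ_1 - Δ_0) = -108
Natural end conditions: M_0 = M_2 = 0.
Solving: M_0 = 0, M_1 = -27, M_2 = 0.

-27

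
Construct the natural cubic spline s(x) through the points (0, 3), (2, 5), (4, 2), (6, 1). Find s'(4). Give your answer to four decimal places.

Let m_i = s''(x_i). Step sizes h_i = 2, 2, 2; slopes of the chords Δ_i = (y_(i+1) - y_i)/h_i = 1, -3/2, -1/2.
  2·m_0 + 8·m_1 + 2·m_2 = 6(Δ_1 - Δ_0) = -15
  2·m_1 + 8·m_2 + 2·m_3 = 6(Δ_2 - Δ_1) = 6
Natural end conditions: m_0 = m_3 = 0.
Hence m_0 = 0, m_1 = -11/5, m_2 = 13/10, m_3 = 0.
On [4, 6], s'(x) = b_2 + 2c_2·(x - 4) + 3d_2·(x - 4)² with b_2 = Δ_2 - h_2(2m_2 + m_3)/6 = -41/30, c_2 = m_2/2 = 13/20, d_2 = (m_3 - m_2)/(6h_2) = -13/120. So s'(4) = -41/30.

-1.3667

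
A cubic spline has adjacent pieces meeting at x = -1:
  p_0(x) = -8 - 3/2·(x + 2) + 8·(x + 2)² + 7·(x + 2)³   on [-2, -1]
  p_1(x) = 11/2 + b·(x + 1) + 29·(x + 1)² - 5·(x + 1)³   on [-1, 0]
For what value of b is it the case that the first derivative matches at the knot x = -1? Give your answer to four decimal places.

35.5000

p_0'(x) = -3/2 + 16·(x + 2) + 21·(x + 2)², so p_0'(-1) = 71/2. On the right, p_1'(-1) = b, so b = 71/2.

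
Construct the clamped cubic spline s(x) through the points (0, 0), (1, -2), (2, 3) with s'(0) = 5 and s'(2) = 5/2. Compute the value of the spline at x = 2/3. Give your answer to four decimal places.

-1.1667

Put M_i = s'' at the i-th knot. Here h = (1, 1) and Δ = (-2, 5), so the interior equations h_(i-1)·M_(i-1) + 2(h_(i-1)+h_i)·M_i + h_i·M_(i+1) = 6(Δ_i − Δ_(i-1)) read
  1·M_0 + 4·M_1 + 1·M_2 = 6(Δ_1 - Δ_0) = 42
Clamped end conditions give two more equations: 2h_0·M_0 + h_0·M_1 = 6(Δ_0 - s'(0)) = -42 and h_1·M_1 + 2h_1·M_2 = 6(s'(2) - Δ_1) = -15.
Solving: M_0 = -131/4, M_1 = 47/2, M_2 = -77/4.
On [0, 1], s(x) = 0 + 5·x - 131/8·x² + 75/8·x³.
With x = 2/3: s(2/3) = -7/6.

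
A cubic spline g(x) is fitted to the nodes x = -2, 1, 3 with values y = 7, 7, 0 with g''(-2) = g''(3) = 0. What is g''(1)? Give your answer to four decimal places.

With M_i denoting the second derivative at x_i, h_i = 3, 2, and Δ_i = (y_(i+1) − y_i)/h_i = 0, -7/2:
  3·M_0 + 10·M_1 + 2·M_2 = 6(Δ_1 - Δ_0) = -21
Natural end conditions: M_0 = M_2 = 0.
Hence M_0 = 0, M_1 = -21/10, M_2 = 0.

-2.1000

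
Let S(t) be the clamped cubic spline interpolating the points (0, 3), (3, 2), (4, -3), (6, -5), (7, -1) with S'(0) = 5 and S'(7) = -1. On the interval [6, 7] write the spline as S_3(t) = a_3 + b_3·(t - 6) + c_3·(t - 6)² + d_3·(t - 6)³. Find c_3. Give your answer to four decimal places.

Let m_i = S''(x_i). Step sizes h_i = 3, 1, 2, 1; slopes of the chords Δ_i = (y_(i+1) - y_i)/h_i = -1/3, -5, -1, 4.
  3·m_0 + 8·m_1 + 1·m_2 = 6(Δ_1 - Δ_0) = -28
  1·m_1 + 6·m_2 + 2·m_3 = 6(Δ_2 - Δ_1) = 24
  2·m_2 + 6·m_3 + 1·m_4 = 6(Δ_3 - Δ_2) = 30
Clamped end conditions give two more equations: 2h_0·m_0 + h_0·m_1 = 6(Δ_0 - S'(0)) = -32 and h_3·m_3 + 2h_3·m_4 = 6(S'(7) - Δ_3) = -30.
Solving the tridiagonal system: m_0 = -781/183, m_1 = -130/61, m_2 = 113/61, m_3 = 458/61, m_4 = -1144/61.
On [6, 7], with S_3(t) = a_3 + b_3·(t - 6) + c_3·(t - 6)² + d_3·(t - 6)³: c_3 = m_3/2 = 229/61, d_3 = (m_4 - m_3)/(6h_3) = -267/61, b_3 = Δ_3 - h_3(2m_3 + m_4)/6 = 282/61.

3.7541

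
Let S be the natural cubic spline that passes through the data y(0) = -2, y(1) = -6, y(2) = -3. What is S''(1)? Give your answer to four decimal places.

10.5000

Write M_i for S''(x_i). With h_i = 1, 1 and divided differences Δ_i = -4, 3, the continuity of S' gives the tridiagonal system
  1·M_0 + 4·M_1 + 1·M_2 = 6(Δ_1 - Δ_0) = 42
Natural end conditions: M_0 = M_2 = 0.
Forward elimination and back-substitution give M_0 = 0, M_1 = 21/2, M_2 = 0.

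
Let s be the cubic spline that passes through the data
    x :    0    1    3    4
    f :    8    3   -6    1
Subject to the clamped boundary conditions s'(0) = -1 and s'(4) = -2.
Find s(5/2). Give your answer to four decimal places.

-7.2482

Write M_i for s''(x_i). With h_i = 1, 2, 1 and divided differences Δ_i = -5, -9/2, 7, the continuity of s' gives the tridiagonal system
  1·M_0 + 6·M_1 + 2·M_2 = 6(Δ_1 - Δ_0) = 3
  2·M_1 + 6·M_2 + 1·M_3 = 6(Δ_2 - Δ_1) = 69
Clamped end conditions give two more equations: 2h_0·M_0 + h_0·M_1 = 6(Δ_0 - s'(0)) = -24 and h_2·M_2 + 2h_2·M_3 = 6(s'(4) - Δ_2) = -54.
Forward elimination and back-substitution give M_0 = -347/35, M_1 = -146/35, M_2 = 664/35, M_3 = -1277/35.
On [1, 3], s(x) = 3 - 563/70·(x - 1) - 73/35·(x - 1)² + 27/14·(x - 1)³.
With (x - 1) = 3/2: s(5/2) = -4059/560.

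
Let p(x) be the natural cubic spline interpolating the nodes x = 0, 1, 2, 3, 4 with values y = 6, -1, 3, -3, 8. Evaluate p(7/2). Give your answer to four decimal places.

Write σ_i for p''(x_i). With h_i = 1, 1, 1, 1 and divided differences Δ_i = -7, 4, -6, 11, the continuity of p' gives the tridiagonal system
  1·σ_0 + 4·σ_1 + 1·σ_2 = 6(Δ_1 - Δ_0) = 66
  1·σ_1 + 4·σ_2 + 1·σ_3 = 6(Δ_2 - Δ_1) = -60
  1·σ_2 + 4·σ_3 + 1·σ_4 = 6(Δ_3 - Δ_2) = 102
Natural end conditions: σ_0 = σ_4 = 0.
Hence σ_0 = 0, σ_1 = 333/14, σ_2 = -204/7, σ_3 = 459/14, σ_4 = 0.
On [3, 4], p(x) = -3 + 1/14·(x - 3) + 459/28·(x - 3)² - 153/28·(x - 3)³.
With (x - 3) = 1/2: p(7/2) = 101/224.

0.4509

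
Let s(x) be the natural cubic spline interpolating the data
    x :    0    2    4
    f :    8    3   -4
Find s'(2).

-3

Write σ_i for s''(x_i). With h_i = 2, 2 and divided differences Δ_i = -5/2, -7/2, the continuity of s' gives the tridiagonal system
  2·σ_0 + 8·σ_1 + 2·σ_2 = 6(Δ_1 - Δ_0) = -6
Natural end conditions: σ_0 = σ_2 = 0.
Forward elimination and back-substitution give σ_0 = 0, σ_1 = -3/4, σ_2 = 0.
On [2, 4], s'(x) = b_1 + 2c_1·(x - 2) + 3d_1·(x - 2)² with b_1 = Δ_1 - h_1(2σ_1 + σ_2)/6 = -3, c_1 = σ_1/2 = -3/8, d_1 = (σ_2 - σ_1)/(6h_1) = 1/16. So s'(2) = -3.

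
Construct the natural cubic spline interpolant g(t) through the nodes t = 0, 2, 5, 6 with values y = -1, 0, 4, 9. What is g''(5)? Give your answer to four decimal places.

With M_i denoting the second derivative at x_i, h_i = 2, 3, 1, and Δ_i = (y_(i+1) − y_i)/h_i = 1/2, 4/3, 5:
  2·M_0 + 10·M_1 + 3·M_2 = 6(Δ_1 - Δ_0) = 5
  3·M_1 + 8·M_2 + 1·M_3 = 6(Δ_2 - Δ_1) = 22
Natural end conditions: M_0 = M_3 = 0.
Hence M_0 = 0, M_1 = -26/71, M_2 = 205/71, M_3 = 0.

2.8873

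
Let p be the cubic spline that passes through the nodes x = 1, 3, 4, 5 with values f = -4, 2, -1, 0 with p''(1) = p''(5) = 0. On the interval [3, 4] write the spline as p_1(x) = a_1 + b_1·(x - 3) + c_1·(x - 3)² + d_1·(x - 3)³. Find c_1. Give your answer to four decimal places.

Let m_i = p''(x_i). Step sizes h_i = 2, 1, 1; slopes of the chords Δ_i = (y_(i+1) - y_i)/h_i = 3, -3, 1.
  2·m_0 + 6·m_1 + 1·m_2 = 6(Δ_1 - Δ_0) = -36
  1·m_1 + 4·m_2 + 1·m_3 = 6(Δ_2 - Δ_1) = 24
Natural end conditions: m_0 = m_3 = 0.
Forward elimination and back-substitution give m_0 = 0, m_1 = -168/23, m_2 = 180/23, m_3 = 0.
On [3, 4], with p_1(x) = a_1 + b_1·(x - 3) + c_1·(x - 3)² + d_1·(x - 3)³: c_1 = m_1/2 = -84/23, d_1 = (m_2 - m_1)/(6h_1) = 58/23, b_1 = Δ_1 - h_1(2m_1 + m_2)/6 = -43/23.

-3.6522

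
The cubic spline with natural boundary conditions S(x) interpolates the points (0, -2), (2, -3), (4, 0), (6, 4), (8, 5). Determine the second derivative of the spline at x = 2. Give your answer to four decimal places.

1.4196

Let M_i = S''(x_i). Step sizes h_i = 2, 2, 2, 2; slopes of the chords Δ_i = (y_(i+1) - y_i)/h_i = -1/2, 3/2, 2, 1/2.
  2·M_0 + 8·M_1 + 2·M_2 = 6(Δ_1 - Δ_0) = 12
  2·M_1 + 8·M_2 + 2·M_3 = 6(Δ_2 - Δ_1) = 3
  2·M_2 + 8·M_3 + 2·M_4 = 6(Δ_3 - Δ_2) = -9
Natural end conditions: M_0 = M_4 = 0.
Forward elimination and back-substitution give M_0 = 0, M_1 = 159/112, M_2 = 9/28, M_3 = -135/112, M_4 = 0.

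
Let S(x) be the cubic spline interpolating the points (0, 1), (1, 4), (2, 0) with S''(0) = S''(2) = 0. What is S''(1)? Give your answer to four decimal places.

Let m_i = S''(x_i). Step sizes h_i = 1, 1; slopes of the chords Δ_i = (y_(i+1) - y_i)/h_i = 3, -4.
  1·m_0 + 4·m_1 + 1·m_2 = 6(Δ_1 - Δ_0) = -42
Natural end conditions: m_0 = m_2 = 0.
Hence m_0 = 0, m_1 = -21/2, m_2 = 0.

-10.5000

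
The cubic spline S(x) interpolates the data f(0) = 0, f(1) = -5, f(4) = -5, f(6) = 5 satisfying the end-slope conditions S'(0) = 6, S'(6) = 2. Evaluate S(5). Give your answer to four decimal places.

Put σ_i = S'' at the i-th knot. Here h = (1, 3, 2) and Δ = (-5, 0, 5), so the interior equations h_(i-1)·σ_(i-1) + 2(h_(i-1)+h_i)·σ_i + h_i·σ_(i+1) = 6(Δ_i − Δ_(i-1)) read
  1·σ_0 + 8·σ_1 + 3·σ_2 = 6(Δ_1 - Δ_0) = 30
  3·σ_1 + 10·σ_2 + 2·σ_3 = 6(Δ_2 - Δ_1) = 30
Clamped end conditions give two more equations: 2h_0·σ_0 + h_0·σ_1 = 6(Δ_0 - S'(0)) = -66 and h_2·σ_2 + 2h_2·σ_3 = 6(S'(6) - Δ_2) = -18.
Hence σ_0 = -479/13, σ_1 = 100/13, σ_2 = 23/13, σ_3 = -70/13.
On [4, 6], S(x) = -5 + 73/13·(x - 4) + 23/26·(x - 4)² - 31/52·(x - 4)³.
With (x - 4) = 1: S(5) = 47/52.

0.9038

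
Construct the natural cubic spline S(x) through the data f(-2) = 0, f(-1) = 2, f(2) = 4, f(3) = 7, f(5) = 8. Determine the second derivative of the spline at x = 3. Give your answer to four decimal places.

-2.9845

Put m_i = S'' at the i-th knot. Here h = (1, 3, 1, 2) and Δ = (2, 2/3, 3, 1/2), so the interior equations h_(i-1)·m_(i-1) + 2(h_(i-1)+h_i)·m_i + h_i·m_(i+1) = 6(Δ_i − Δ_(i-1)) read
  1·m_0 + 8·m_1 + 3·m_2 = 6(Δ_1 - Δ_0) = -8
  3·m_1 + 8·m_2 + 1·m_3 = 6(Δ_2 - Δ_1) = 14
  1·m_2 + 6·m_3 + 2·m_4 = 6(Δ_3 - Δ_2) = -15
Natural end conditions: m_0 = m_4 = 0.
Hence m_0 = 0, m_1 = -673/322, m_2 = 468/161, m_3 = -961/322, m_4 = 0.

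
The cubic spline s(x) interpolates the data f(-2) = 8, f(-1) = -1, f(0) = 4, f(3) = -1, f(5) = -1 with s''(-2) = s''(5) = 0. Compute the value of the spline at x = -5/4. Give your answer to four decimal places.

-0.0262

With m_i denoting the second derivative at x_i, h_i = 1, 1, 3, 2, and Δ_i = (y_(i+1) − y_i)/h_i = -9, 5, -5/3, 0:
  1·m_0 + 4·m_1 + 1·m_2 = 6(Δ_1 - Δ_0) = 84
  1·m_1 + 8·m_2 + 3·m_3 = 6(Δ_2 - Δ_1) = -40
  3·m_2 + 10·m_3 + 2·m_4 = 6(Δ_3 - Δ_2) = 10
Natural end conditions: m_0 = m_4 = 0.
Forward elimination and back-substitution give m_0 = 0, m_1 = 3197/137, m_2 = -1280/137, m_3 = 521/137, m_4 = 0.
On [-2, -1], s(x) = 8 - 10595/822·(x + 2) + 0·(x + 2)² + 3197/822·(x + 2)³.
With (x + 2) = 3/4: s(-5/4) = -459/17536.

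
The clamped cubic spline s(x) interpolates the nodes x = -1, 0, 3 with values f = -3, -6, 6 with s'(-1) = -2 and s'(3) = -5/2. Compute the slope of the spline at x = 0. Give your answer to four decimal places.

Write m_i for s''(x_i). With h_i = 1, 3 and divided differences Δ_i = -3, 4, the continuity of s' gives the tridiagonal system
  1·m_0 + 8·m_1 + 3·m_2 = 6(Δ_1 - Δ_0) = 42
Clamped end conditions give two more equations: 2h_0·m_0 + h_0·m_1 = 6(Δ_0 - s'(-1)) = -6 and h_1·m_1 + 2h_1·m_2 = 6(s'(3) - Δ_1) = -39.
Solving: m_0 = -67/8, m_1 = 43/4, m_2 = -95/8.
On [0, 3], s'(x) = b_1 + 2c_1·x + 3d_1·x² with b_1 = Δ_1 - h_1(2m_1 + m_2)/6 = -13/16, c_1 = m_1/2 = 43/8, d_1 = (m_2 - m_1)/(6h_1) = -181/144. So s'(0) = -13/16.

-0.8125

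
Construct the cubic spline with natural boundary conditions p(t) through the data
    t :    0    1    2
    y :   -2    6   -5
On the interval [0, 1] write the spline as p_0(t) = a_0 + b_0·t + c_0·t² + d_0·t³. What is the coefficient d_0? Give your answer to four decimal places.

-4.7500

Let σ_i = p''(x_i). Step sizes h_i = 1, 1; slopes of the chords Δ_i = (y_(i+1) - y_i)/h_i = 8, -11.
  1·σ_0 + 4·σ_1 + 1·σ_2 = 6(Δ_1 - Δ_0) = -114
Natural end conditions: σ_0 = σ_2 = 0.
Hence σ_0 = 0, σ_1 = -57/2, σ_2 = 0.
On [0, 1], with p_0(t) = a_0 + b_0·t + c_0·t² + d_0·t³: c_0 = σ_0/2 = 0, d_0 = (σ_1 - σ_0)/(6h_0) = -19/4, b_0 = Δ_0 - h_0(2σ_0 + σ_1)/6 = 51/4.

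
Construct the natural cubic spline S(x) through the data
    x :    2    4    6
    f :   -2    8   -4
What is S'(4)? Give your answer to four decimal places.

Write M_i for S''(x_i). With h_i = 2, 2 and divided differences Δ_i = 5, -6, the continuity of S' gives the tridiagonal system
  2·M_0 + 8·M_1 + 2·M_2 = 6(Δ_1 - Δ_0) = -66
Natural end conditions: M_0 = M_2 = 0.
Forward elimination and back-substitution give M_0 = 0, M_1 = -33/4, M_2 = 0.
On [4, 6], S'(x) = b_1 + 2c_1·(x - 4) + 3d_1·(x - 4)² with b_1 = Δ_1 - h_1(2M_1 + M_2)/6 = -1/2, c_1 = M_1/2 = -33/8, d_1 = (M_2 - M_1)/(6h_1) = 11/16. So S'(4) = -1/2.

-0.5000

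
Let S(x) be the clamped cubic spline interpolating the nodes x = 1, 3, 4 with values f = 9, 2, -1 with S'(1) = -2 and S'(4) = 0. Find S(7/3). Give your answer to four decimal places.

Put m_i = S'' at the i-th knot. Here h = (2, 1) and Δ = (-7/2, -3), so the interior equations h_(i-1)·m_(i-1) + 2(h_(i-1)+h_i)·m_i + h_i·m_(i+1) = 6(Δ_i − Δ_(i-1)) read
  2·m_0 + 6·m_1 + 1·m_2 = 6(Δ_1 - Δ_0) = 3
Clamped end conditions give two more equations: 2h_0·m_0 + h_0·m_1 = 6(Δ_0 - S'(1)) = -9 and h_1·m_1 + 2h_1·m_2 = 6(S'(4) - Δ_1) = 18.
Forward elimination and back-substitution give m_0 = -25/12, m_1 = -1/3, m_2 = 55/6.
On [1, 3], S(x) = 9 - 2·(x - 1) - 25/24·(x - 1)² + 7/48·(x - 1)³.
With (x - 1) = 4/3: S(7/3) = 391/81.

4.8272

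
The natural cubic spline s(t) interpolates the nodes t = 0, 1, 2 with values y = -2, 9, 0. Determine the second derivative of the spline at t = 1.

Write M_i for s''(x_i). With h_i = 1, 1 and divided differences Δ_i = 11, -9, the continuity of s' gives the tridiagonal system
  1·M_0 + 4·M_1 + 1·M_2 = 6(Δ_1 - Δ_0) = -120
Natural end conditions: M_0 = M_2 = 0.
Solving: M_0 = 0, M_1 = -30, M_2 = 0.

-30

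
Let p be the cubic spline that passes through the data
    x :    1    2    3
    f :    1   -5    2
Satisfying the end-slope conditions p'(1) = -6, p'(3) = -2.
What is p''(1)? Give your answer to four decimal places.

Let σ_i = p''(x_i). Step sizes h_i = 1, 1; slopes of the chords Δ_i = (y_(i+1) - y_i)/h_i = -6, 7.
  1·σ_0 + 4·σ_1 + 1·σ_2 = 6(Δ_1 - Δ_0) = 78
Clamped end conditions give two more equations: 2h_0·σ_0 + h_0·σ_1 = 6(Δ_0 - p'(1)) = 0 and h_1·σ_1 + 2h_1·σ_2 = 6(p'(3) - Δ_1) = -54.
Forward elimination and back-substitution give σ_0 = -35/2, σ_1 = 35, σ_2 = -89/2.

-17.5000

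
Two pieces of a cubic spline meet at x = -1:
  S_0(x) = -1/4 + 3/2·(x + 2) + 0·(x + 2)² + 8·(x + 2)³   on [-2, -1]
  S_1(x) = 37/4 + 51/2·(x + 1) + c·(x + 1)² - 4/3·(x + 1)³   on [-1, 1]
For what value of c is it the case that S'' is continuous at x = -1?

S_0''(x) = 0 + 48·(x + 2), so S_0''(-1) = 48. On the right, S_1''(-1) = 2c, so c = 24.

24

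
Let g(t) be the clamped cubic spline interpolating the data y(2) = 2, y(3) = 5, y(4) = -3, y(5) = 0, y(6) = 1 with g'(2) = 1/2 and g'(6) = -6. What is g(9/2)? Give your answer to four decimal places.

-2.7600

Write m_i for g''(x_i). With h_i = 1, 1, 1, 1 and divided differences Δ_i = 3, -8, 3, 1, the continuity of g' gives the tridiagonal system
  1·m_0 + 4·m_1 + 1·m_2 = 6(Δ_1 - Δ_0) = -66
  1·m_1 + 4·m_2 + 1·m_3 = 6(Δ_2 - Δ_1) = 66
  1·m_2 + 4·m_3 + 1·m_4 = 6(Δ_3 - Δ_2) = -12
Clamped end conditions give two more equations: 2h_0·m_0 + h_0·m_1 = 6(Δ_0 - g'(2)) = 15 and h_3·m_3 + 2h_3·m_4 = 6(g'(6) - Δ_3) = -42.
Forward elimination and back-substitution give m_0 = 1205/56, m_1 = -785/28, m_2 = 197/8, m_3 = -125/28, m_4 = -1051/56.
On [4, 5], g(t) = -3 - 125/28·(t - 4) + 197/16·(t - 4)² - 543/112·(t - 4)³.
With (t - 4) = 1/2: g(9/2) = -2473/896.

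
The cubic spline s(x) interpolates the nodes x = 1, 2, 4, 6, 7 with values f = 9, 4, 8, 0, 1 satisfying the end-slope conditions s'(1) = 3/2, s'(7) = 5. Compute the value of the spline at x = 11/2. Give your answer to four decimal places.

2.0447

Write m_i for s''(x_i). With h_i = 1, 2, 2, 1 and divided differences Δ_i = -5, 2, -4, 1, the continuity of s' gives the tridiagonal system
  1·m_0 + 6·m_1 + 2·m_2 = 6(Δ_1 - Δ_0) = 42
  2·m_1 + 8·m_2 + 2·m_3 = 6(Δ_2 - Δ_1) = -36
  2·m_2 + 6·m_3 + 1·m_4 = 6(Δ_3 - Δ_2) = 30
Clamped end conditions give two more equations: 2h_0·m_0 + h_0·m_1 = 6(Δ_0 - s'(1)) = -39 and h_3·m_3 + 2h_3·m_4 = 6(s'(7) - Δ_3) = 24.
Solving the tridiagonal system: m_0 = -1775/66, m_1 = 488/33, m_2 = -119/12, m_3 = 227/33, m_4 = 565/66.
On [4, 6], s(x) = 8 + 7/22·(x - 4) - 119/24·(x - 4)² + 739/528·(x - 4)³.
With (x - 4) = 3/2: s(11/2) = 2879/1408.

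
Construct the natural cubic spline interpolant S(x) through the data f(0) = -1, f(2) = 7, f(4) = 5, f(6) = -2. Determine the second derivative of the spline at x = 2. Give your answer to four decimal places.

-3.5000

With M_i denoting the second derivative at x_i, h_i = 2, 2, 2, and Δ_i = (y_(i+1) − y_i)/h_i = 4, -1, -7/2:
  2·M_0 + 8·M_1 + 2·M_2 = 6(Δ_1 - Δ_0) = -30
  2·M_1 + 8·M_2 + 2·M_3 = 6(Δ_2 - Δ_1) = -15
Natural end conditions: M_0 = M_3 = 0.
Solving the tridiagonal system: M_0 = 0, M_1 = -7/2, M_2 = -1, M_3 = 0.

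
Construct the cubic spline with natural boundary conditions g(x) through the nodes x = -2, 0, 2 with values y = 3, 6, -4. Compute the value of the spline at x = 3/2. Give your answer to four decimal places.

Let M_i = g''(x_i). Step sizes h_i = 2, 2; slopes of the chords Δ_i = (y_(i+1) - y_i)/h_i = 3/2, -5.
  2·M_0 + 8·M_1 + 2·M_2 = 6(Δ_1 - Δ_0) = -39
Natural end conditions: M_0 = M_2 = 0.
Solving the tridiagonal system: M_0 = 0, M_1 = -39/8, M_2 = 0.
On [0, 2], g(x) = 6 - 7/4·x - 39/16·x² + 13/32·x³.
With x = 3/2: g(3/2) = -189/256.

-0.7383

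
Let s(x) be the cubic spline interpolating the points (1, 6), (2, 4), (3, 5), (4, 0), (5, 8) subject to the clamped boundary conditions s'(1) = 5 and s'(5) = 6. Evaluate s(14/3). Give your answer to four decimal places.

5.1495

Put M_i = s'' at the i-th knot. Here h = (1, 1, 1, 1) and Δ = (-2, 1, -5, 8), so the interior equations h_(i-1)·M_(i-1) + 2(h_(i-1)+h_i)·M_i + h_i·M_(i+1) = 6(Δ_i − Δ_(i-1)) read
  1·M_0 + 4·M_1 + 1·M_2 = 6(Δ_1 - Δ_0) = 18
  1·M_1 + 4·M_2 + 1·M_3 = 6(Δ_2 - Δ_1) = -36
  1·M_2 + 4·M_3 + 1·M_4 = 6(Δ_3 - Δ_2) = 78
Clamped end conditions give two more equations: 2h_0·M_0 + h_0·M_1 = 6(Δ_0 - s'(1)) = -42 and h_3·M_3 + 2h_3·M_4 = 6(s'(5) - Δ_3) = -12.
Hence M_0 = -827/28, M_1 = 239/14, M_2 = -83/4, M_3 = 419/14, M_4 = -587/28.
On [4, 5], s(x) = 0 + 85/56·(x - 4) + 419/28·(x - 4)² - 475/56·(x - 4)³.
With (x - 4) = 2/3: s(14/3) = 3893/756.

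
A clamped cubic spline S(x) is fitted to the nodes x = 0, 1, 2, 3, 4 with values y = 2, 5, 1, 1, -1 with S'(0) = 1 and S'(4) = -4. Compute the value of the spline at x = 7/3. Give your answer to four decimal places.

Write M_i for S''(x_i). With h_i = 1, 1, 1, 1 and divided differences Δ_i = 3, -4, 0, -2, the continuity of S' gives the tridiagonal system
  1·M_0 + 4·M_1 + 1·M_2 = 6(Δ_1 - Δ_0) = -42
  1·M_1 + 4·M_2 + 1·M_3 = 6(Δ_2 - Δ_1) = 24
  1·M_2 + 4·M_3 + 1·M_4 = 6(Δ_3 - Δ_2) = -12
Clamped end conditions give two more equations: 2h_0·M_0 + h_0·M_1 = 6(Δ_0 - S'(0)) = 12 and h_3·M_3 + 2h_3·M_4 = 6(S'(4) - Δ_3) = -12.
Hence M_0 = 29/2, M_1 = -17, M_2 = 23/2, M_3 = -5, M_4 = -7/2.
On [2, 3], S(x) = 1 - 3·(x - 2) + 23/4·(x - 2)² - 11/4·(x - 2)³.
With (x - 2) = 1/3: S(7/3) = 29/54.

0.5370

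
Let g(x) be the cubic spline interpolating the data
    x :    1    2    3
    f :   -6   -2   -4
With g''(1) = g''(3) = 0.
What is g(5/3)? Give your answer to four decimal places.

Put M_i = g'' at the i-th knot. Here h = (1, 1) and Δ = (4, -2), so the interior equations h_(i-1)·M_(i-1) + 2(h_(i-1)+h_i)·M_i + h_i·M_(i+1) = 6(Δ_i − Δ_(i-1)) read
  1·M_0 + 4·M_1 + 1·M_2 = 6(Δ_1 - Δ_0) = -36
Natural end conditions: M_0 = M_2 = 0.
Forward elimination and back-substitution give M_0 = 0, M_1 = -9, M_2 = 0.
On [1, 2], g(x) = -6 + 11/2·(x - 1) + 0·(x - 1)² - 3/2·(x - 1)³.
With (x - 1) = 2/3: g(5/3) = -25/9.

-2.7778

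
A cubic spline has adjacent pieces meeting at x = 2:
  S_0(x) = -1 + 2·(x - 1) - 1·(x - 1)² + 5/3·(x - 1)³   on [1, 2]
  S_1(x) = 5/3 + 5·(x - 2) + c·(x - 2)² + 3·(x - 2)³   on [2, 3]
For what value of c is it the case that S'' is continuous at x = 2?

4

S_0''(x) = -2 + 10·(x - 1), so S_0''(2) = 8. On the right, S_1''(2) = 2c, so c = 4.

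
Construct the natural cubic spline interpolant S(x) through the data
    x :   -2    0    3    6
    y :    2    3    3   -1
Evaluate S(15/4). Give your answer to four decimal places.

2.3148

Write M_i for S''(x_i). With h_i = 2, 3, 3 and divided differences Δ_i = 1/2, 0, -4/3, the continuity of S' gives the tridiagonal system
  2·M_0 + 10·M_1 + 3·M_2 = 6(Δ_1 - Δ_0) = -3
  3·M_1 + 12·M_2 + 3·M_3 = 6(Δ_2 - Δ_1) = -8
Natural end conditions: M_0 = M_3 = 0.
Forward elimination and back-substitution give M_0 = 0, M_1 = -4/37, M_2 = -71/111, M_3 = 0.
On [3, 6], S(x) = 3 - 77/111·(x - 3) - 71/222·(x - 3)² + 71/1998·(x - 3)³.
With (x - 3) = 3/4: S(15/4) = 10963/4736.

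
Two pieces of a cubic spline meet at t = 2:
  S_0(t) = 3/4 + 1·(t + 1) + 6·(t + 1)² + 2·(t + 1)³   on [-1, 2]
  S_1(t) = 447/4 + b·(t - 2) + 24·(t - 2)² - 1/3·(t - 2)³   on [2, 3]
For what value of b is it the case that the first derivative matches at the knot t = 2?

S_0'(t) = 1 + 12·(t + 1) + 6·(t + 1)², so S_0'(2) = 91. On the right, S_1'(2) = b, so b = 91.

91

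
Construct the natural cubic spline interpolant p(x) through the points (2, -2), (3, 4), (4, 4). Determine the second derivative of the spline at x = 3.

Let σ_i = p''(x_i). Step sizes h_i = 1, 1; slopes of the chords Δ_i = (y_(i+1) - y_i)/h_i = 6, 0.
  1·σ_0 + 4·σ_1 + 1·σ_2 = 6(Δ_1 - Δ_0) = -36
Natural end conditions: σ_0 = σ_2 = 0.
Forward elimination and back-substitution give σ_0 = 0, σ_1 = -9, σ_2 = 0.

-9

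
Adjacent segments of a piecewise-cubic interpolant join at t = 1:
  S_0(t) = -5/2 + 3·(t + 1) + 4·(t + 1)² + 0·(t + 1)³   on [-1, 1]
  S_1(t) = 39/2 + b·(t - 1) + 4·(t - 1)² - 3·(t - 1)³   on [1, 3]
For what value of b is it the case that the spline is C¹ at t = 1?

19

S_0'(t) = 3 + 8·(t + 1) + 0·(t + 1)², so S_0'(1) = 19. On the right, S_1'(1) = b, so b = 19.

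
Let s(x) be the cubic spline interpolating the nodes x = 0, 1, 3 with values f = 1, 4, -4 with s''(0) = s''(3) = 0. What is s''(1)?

-7

Put σ_i = s'' at the i-th knot. Here h = (1, 2) and Δ = (3, -4), so the interior equations h_(i-1)·σ_(i-1) + 2(h_(i-1)+h_i)·σ_i + h_i·σ_(i+1) = 6(Δ_i − Δ_(i-1)) read
  1·σ_0 + 6·σ_1 + 2·σ_2 = 6(Δ_1 - Δ_0) = -42
Natural end conditions: σ_0 = σ_2 = 0.
Forward elimination and back-substitution give σ_0 = 0, σ_1 = -7, σ_2 = 0.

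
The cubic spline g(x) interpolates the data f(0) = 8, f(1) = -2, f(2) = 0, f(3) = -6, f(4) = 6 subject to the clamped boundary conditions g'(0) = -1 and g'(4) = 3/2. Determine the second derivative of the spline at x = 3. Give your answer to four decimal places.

49.5357

Put M_i = g'' at the i-th knot. Here h = (1, 1, 1, 1) and Δ = (-10, 2, -6, 12), so the interior equations h_(i-1)·M_(i-1) + 2(h_(i-1)+h_i)·M_i + h_i·M_(i+1) = 6(Δ_i − Δ_(i-1)) read
  1·M_0 + 4·M_1 + 1·M_2 = 6(Δ_1 - Δ_0) = 72
  1·M_1 + 4·M_2 + 1·M_3 = 6(Δ_2 - Δ_1) = -48
  1·M_2 + 4·M_3 + 1·M_4 = 6(Δ_3 - Δ_2) = 108
Clamped end conditions give two more equations: 2h_0·M_0 + h_0·M_1 = 6(Δ_0 - g'(0)) = -54 and h_3·M_3 + 2h_3·M_4 = 6(g'(4) - Δ_3) = -63.
Hence M_0 = -2575/56, M_1 = 1063/28, M_2 = -271/8, M_3 = 1387/28, M_4 = -3151/56.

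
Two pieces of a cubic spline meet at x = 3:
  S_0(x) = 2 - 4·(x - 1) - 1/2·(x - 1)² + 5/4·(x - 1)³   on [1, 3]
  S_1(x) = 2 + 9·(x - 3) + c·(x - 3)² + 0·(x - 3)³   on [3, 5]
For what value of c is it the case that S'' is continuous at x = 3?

7

S_0''(x) = -1 + 15/2·(x - 1), so S_0''(3) = 14. On the right, S_1''(3) = 2c, so c = 7.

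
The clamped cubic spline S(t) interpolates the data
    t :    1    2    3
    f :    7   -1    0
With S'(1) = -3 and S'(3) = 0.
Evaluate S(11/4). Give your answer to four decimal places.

-0.3672

Write m_i for S''(x_i). With h_i = 1, 1 and divided differences Δ_i = -8, 1, the continuity of S' gives the tridiagonal system
  1·m_0 + 4·m_1 + 1·m_2 = 6(Δ_1 - Δ_0) = 54
Clamped end conditions give two more equations: 2h_0·m_0 + h_0·m_1 = 6(Δ_0 - S'(1)) = -30 and h_1·m_1 + 2h_1·m_2 = 6(S'(3) - Δ_1) = -6.
Solving: m_0 = -27, m_1 = 24, m_2 = -15.
On [2, 3], S(t) = -1 - 9/2·(t - 2) + 12·(t - 2)² - 13/2·(t - 2)³.
With (t - 2) = 3/4: S(11/4) = -47/128.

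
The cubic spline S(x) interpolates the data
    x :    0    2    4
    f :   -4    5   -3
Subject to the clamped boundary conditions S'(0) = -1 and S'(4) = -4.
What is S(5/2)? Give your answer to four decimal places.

4.5820

With M_i denoting the second derivative at x_i, h_i = 2, 2, and Δ_i = (y_(i+1) − y_i)/h_i = 9/2, -4:
  2·M_0 + 8·M_1 + 2·M_2 = 6(Δ_1 - Δ_0) = -51
Clamped end conditions give two more equations: 2h_0·M_0 + h_0·M_1 = 6(Δ_0 - S'(0)) = 33 and h_1·M_1 + 2h_1·M_2 = 6(S'(4) - Δ_1) = 0.
Solving the tridiagonal system: M_0 = 111/8, M_1 = -45/4, M_2 = 45/8.
On [2, 4], S(x) = 5 + 13/8·(x - 2) - 45/8·(x - 2)² + 45/32·(x - 2)³.
With (x - 2) = 1/2: S(5/2) = 1173/256.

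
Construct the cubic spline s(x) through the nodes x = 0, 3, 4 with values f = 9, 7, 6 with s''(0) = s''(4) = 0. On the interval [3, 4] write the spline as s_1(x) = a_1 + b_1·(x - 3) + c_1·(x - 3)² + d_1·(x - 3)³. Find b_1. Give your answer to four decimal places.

With M_i denoting the second derivative at x_i, h_i = 3, 1, and Δ_i = (y_(i+1) − y_i)/h_i = -2/3, -1:
  3·M_0 + 8·M_1 + 1·M_2 = 6(Δ_1 - Δ_0) = -2
Natural end conditions: M_0 = M_2 = 0.
Hence M_0 = 0, M_1 = -1/4, M_2 = 0.
On [3, 4], with s_1(x) = a_1 + b_1·(x - 3) + c_1·(x - 3)² + d_1·(x - 3)³: c_1 = M_1/2 = -1/8, d_1 = (M_2 - M_1)/(6h_1) = 1/24, b_1 = Δ_1 - h_1(2M_1 + M_2)/6 = -11/12.

-0.9167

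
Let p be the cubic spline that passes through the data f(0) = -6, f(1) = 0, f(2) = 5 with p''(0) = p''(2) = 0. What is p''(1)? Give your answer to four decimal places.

-1.5000

Write σ_i for p''(x_i). With h_i = 1, 1 and divided differences Δ_i = 6, 5, the continuity of p' gives the tridiagonal system
  1·σ_0 + 4·σ_1 + 1·σ_2 = 6(Δ_1 - Δ_0) = -6
Natural end conditions: σ_0 = σ_2 = 0.
Forward elimination and back-substitution give σ_0 = 0, σ_1 = -3/2, σ_2 = 0.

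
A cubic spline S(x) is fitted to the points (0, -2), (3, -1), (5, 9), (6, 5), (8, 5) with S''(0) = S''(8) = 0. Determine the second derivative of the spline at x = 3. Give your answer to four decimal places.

Let M_i = S''(x_i). Step sizes h_i = 3, 2, 1, 2; slopes of the chords Δ_i = (y_(i+1) - y_i)/h_i = 1/3, 5, -4, 0.
  3·M_0 + 10·M_1 + 2·M_2 = 6(Δ_1 - Δ_0) = 28
  2·M_1 + 6·M_2 + 1·M_3 = 6(Δ_2 - Δ_1) = -54
  1·M_2 + 6·M_3 + 2·M_4 = 6(Δ_3 - Δ_2) = 24
Natural end conditions: M_0 = M_4 = 0.
Hence M_0 = 0, M_1 = 838/163, M_2 = -1908/163, M_3 = 970/163, M_4 = 0.

5.1411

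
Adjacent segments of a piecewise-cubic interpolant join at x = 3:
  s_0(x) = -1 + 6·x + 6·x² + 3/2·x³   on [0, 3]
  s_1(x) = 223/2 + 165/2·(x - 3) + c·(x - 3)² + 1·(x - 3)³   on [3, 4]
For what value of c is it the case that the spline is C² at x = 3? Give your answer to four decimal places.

19.5000

s_0''(x) = 12 + 9·x, so s_0''(3) = 39. On the right, s_1''(3) = 2c, so c = 39/2.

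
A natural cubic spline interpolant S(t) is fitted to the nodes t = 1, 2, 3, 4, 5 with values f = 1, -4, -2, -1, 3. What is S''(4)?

6

Write m_i for S''(x_i). With h_i = 1, 1, 1, 1 and divided differences Δ_i = -5, 2, 1, 4, the continuity of S' gives the tridiagonal system
  1·m_0 + 4·m_1 + 1·m_2 = 6(Δ_1 - Δ_0) = 42
  1·m_1 + 4·m_2 + 1·m_3 = 6(Δ_2 - Δ_1) = -6
  1·m_2 + 4·m_3 + 1·m_4 = 6(Δ_3 - Δ_2) = 18
Natural end conditions: m_0 = m_4 = 0.
Hence m_0 = 0, m_1 = 12, m_2 = -6, m_3 = 6, m_4 = 0.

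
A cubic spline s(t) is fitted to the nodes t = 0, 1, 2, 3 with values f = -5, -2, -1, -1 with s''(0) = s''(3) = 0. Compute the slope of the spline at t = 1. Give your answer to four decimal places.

2.0667

With σ_i denoting the second derivative at x_i, h_i = 1, 1, 1, and Δ_i = (y_(i+1) − y_i)/h_i = 3, 1, 0:
  1·σ_0 + 4·σ_1 + 1·σ_2 = 6(Δ_1 - Δ_0) = -12
  1·σ_1 + 4·σ_2 + 1·σ_3 = 6(Δ_2 - Δ_1) = -6
Natural end conditions: σ_0 = σ_3 = 0.
Forward elimination and back-substitution give σ_0 = 0, σ_1 = -14/5, σ_2 = -4/5, σ_3 = 0.
On [1, 2], s'(t) = b_1 + 2c_1·(t - 1) + 3d_1·(t - 1)² with b_1 = Δ_1 - h_1(2σ_1 + σ_2)/6 = 31/15, c_1 = σ_1/2 = -7/5, d_1 = (σ_2 - σ_1)/(6h_1) = 1/3. So s'(1) = 31/15.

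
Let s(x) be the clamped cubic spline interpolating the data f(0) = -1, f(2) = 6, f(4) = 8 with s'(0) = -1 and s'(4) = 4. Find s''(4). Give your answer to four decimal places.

With M_i denoting the second derivative at x_i, h_i = 2, 2, and Δ_i = (y_(i+1) − y_i)/h_i = 7/2, 1:
  2·M_0 + 8·M_1 + 2·M_2 = 6(Δ_1 - Δ_0) = -15
Clamped end conditions give two more equations: 2h_0·M_0 + h_0·M_1 = 6(Δ_0 - s'(0)) = 27 and h_1·M_1 + 2h_1·M_2 = 6(s'(4) - Δ_1) = 18.
Solving the tridiagonal system: M_0 = 79/8, M_1 = -25/4, M_2 = 61/8.

7.6250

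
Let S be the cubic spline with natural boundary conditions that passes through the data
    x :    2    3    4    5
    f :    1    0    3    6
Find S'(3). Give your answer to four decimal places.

1.1333

Put M_i = S'' at the i-th knot. Here h = (1, 1, 1) and Δ = (-1, 3, 3), so the interior equations h_(i-1)·M_(i-1) + 2(h_(i-1)+h_i)·M_i + h_i·M_(i+1) = 6(Δ_i − Δ_(i-1)) read
  1·M_0 + 4·M_1 + 1·M_2 = 6(Δ_1 - Δ_0) = 24
  1·M_1 + 4·M_2 + 1·M_3 = 6(Δ_2 - Δ_1) = 0
Natural end conditions: M_0 = M_3 = 0.
Forward elimination and back-substitution give M_0 = 0, M_1 = 32/5, M_2 = -8/5, M_3 = 0.
On [3, 4], S'(x) = b_1 + 2c_1·(x - 3) + 3d_1·(x - 3)² with b_1 = Δ_1 - h_1(2M_1 + M_2)/6 = 17/15, c_1 = M_1/2 = 16/5, d_1 = (M_2 - M_1)/(6h_1) = -4/3. So S'(3) = 17/15.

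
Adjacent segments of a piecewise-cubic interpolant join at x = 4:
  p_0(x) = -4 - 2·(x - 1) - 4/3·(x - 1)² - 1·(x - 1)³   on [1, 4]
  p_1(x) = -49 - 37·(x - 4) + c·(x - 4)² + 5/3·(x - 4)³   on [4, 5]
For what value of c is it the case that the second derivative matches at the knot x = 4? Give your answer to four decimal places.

p_0''(x) = -8/3 - 6·(x - 1), so p_0''(4) = -62/3. On the right, p_1''(4) = 2c, so c = -31/3.

-10.3333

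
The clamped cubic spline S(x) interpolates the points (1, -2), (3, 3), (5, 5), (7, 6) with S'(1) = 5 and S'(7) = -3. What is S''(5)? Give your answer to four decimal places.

With m_i denoting the second derivative at x_i, h_i = 2, 2, 2, and Δ_i = (y_(i+1) − y_i)/h_i = 5/2, 1, 1/2:
  2·m_0 + 8·m_1 + 2·m_2 = 6(Δ_1 - Δ_0) = -9
  2·m_1 + 8·m_2 + 2·m_3 = 6(Δ_2 - Δ_1) = -3
Clamped end conditions give two more equations: 2h_0·m_0 + h_0·m_1 = 6(Δ_0 - S'(1)) = -15 and h_2·m_2 + 2h_2·m_3 = 6(S'(7) - Δ_2) = -21.
Solving the tridiagonal system: m_0 = -52/15, m_1 = -17/30, m_2 = 37/30, m_3 = -88/15.

1.2333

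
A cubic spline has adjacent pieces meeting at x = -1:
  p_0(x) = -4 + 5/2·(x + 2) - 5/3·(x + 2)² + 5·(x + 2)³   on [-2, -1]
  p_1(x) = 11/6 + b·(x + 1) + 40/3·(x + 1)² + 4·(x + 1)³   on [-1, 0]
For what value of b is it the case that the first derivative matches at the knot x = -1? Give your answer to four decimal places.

14.1667

p_0'(x) = 5/2 - 10/3·(x + 2) + 15·(x + 2)², so p_0'(-1) = 85/6. On the right, p_1'(-1) = b, so b = 85/6.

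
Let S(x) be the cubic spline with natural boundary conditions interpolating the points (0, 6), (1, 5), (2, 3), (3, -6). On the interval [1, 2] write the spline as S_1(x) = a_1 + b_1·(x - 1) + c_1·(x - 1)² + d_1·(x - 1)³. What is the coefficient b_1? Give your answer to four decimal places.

-0.6000

Put M_i = S'' at the i-th knot. Here h = (1, 1, 1) and Δ = (-1, -2, -9), so the interior equations h_(i-1)·M_(i-1) + 2(h_(i-1)+h_i)·M_i + h_i·M_(i+1) = 6(Δ_i − Δ_(i-1)) read
  1·M_0 + 4·M_1 + 1·M_2 = 6(Δ_1 - Δ_0) = -6
  1·M_1 + 4·M_2 + 1·M_3 = 6(Δ_2 - Δ_1) = -42
Natural end conditions: M_0 = M_3 = 0.
Solving the tridiagonal system: M_0 = 0, M_1 = 6/5, M_2 = -54/5, M_3 = 0.
On [1, 2], with S_1(x) = a_1 + b_1·(x - 1) + c_1·(x - 1)² + d_1·(x - 1)³: c_1 = M_1/2 = 3/5, d_1 = (M_2 - M_1)/(6h_1) = -2, b_1 = Δ_1 - h_1(2M_1 + M_2)/6 = -3/5.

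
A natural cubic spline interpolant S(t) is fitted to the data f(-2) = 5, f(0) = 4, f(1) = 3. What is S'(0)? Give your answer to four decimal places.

-0.8333

Let m_i = S''(x_i). Step sizes h_i = 2, 1; slopes of the chords Δ_i = (y_(i+1) - y_i)/h_i = -1/2, -1.
  2·m_0 + 6·m_1 + 1·m_2 = 6(Δ_1 - Δ_0) = -3
Natural end conditions: m_0 = m_2 = 0.
Forward elimination and back-substitution give m_0 = 0, m_1 = -1/2, m_2 = 0.
On [0, 1], S'(t) = b_1 + 2c_1·t + 3d_1·t² with b_1 = Δ_1 - h_1(2m_1 + m_2)/6 = -5/6, c_1 = m_1/2 = -1/4, d_1 = (m_2 - m_1)/(6h_1) = 1/12. So S'(0) = -5/6.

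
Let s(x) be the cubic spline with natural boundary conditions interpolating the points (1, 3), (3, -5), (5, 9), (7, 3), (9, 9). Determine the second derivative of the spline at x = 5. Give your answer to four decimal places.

Write σ_i for s''(x_i). With h_i = 2, 2, 2, 2 and divided differences Δ_i = -4, 7, -3, 3, the continuity of s' gives the tridiagonal system
  2·σ_0 + 8·σ_1 + 2·σ_2 = 6(Δ_1 - Δ_0) = 66
  2·σ_1 + 8·σ_2 + 2·σ_3 = 6(Δ_2 - Δ_1) = -60
  2·σ_2 + 8·σ_3 + 2·σ_4 = 6(Δ_3 - Δ_2) = 36
Natural end conditions: σ_0 = σ_4 = 0.
Hence σ_0 = 0, σ_1 = 633/56, σ_2 = -171/14, σ_3 = 423/56, σ_4 = 0.

-12.2143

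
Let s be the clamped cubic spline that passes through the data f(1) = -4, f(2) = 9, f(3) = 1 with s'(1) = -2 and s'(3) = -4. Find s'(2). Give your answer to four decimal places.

5.2500

Put m_i = s'' at the i-th knot. Here h = (1, 1) and Δ = (13, -8), so the interior equations h_(i-1)·m_(i-1) + 2(h_(i-1)+h_i)·m_i + h_i·m_(i+1) = 6(Δ_i − Δ_(i-1)) read
  1·m_0 + 4·m_1 + 1·m_2 = 6(Δ_1 - Δ_0) = -126
Clamped end conditions give two more equations: 2h_0·m_0 + h_0·m_1 = 6(Δ_0 - s'(1)) = 90 and h_1·m_1 + 2h_1·m_2 = 6(s'(3) - Δ_1) = 24.
Solving the tridiagonal system: m_0 = 151/2, m_1 = -61, m_2 = 85/2.
On [2, 3], s'(x) = b_1 + 2c_1·(x - 2) + 3d_1·(x - 2)² with b_1 = Δ_1 - h_1(2m_1 + m_2)/6 = 21/4, c_1 = m_1/2 = -61/2, d_1 = (m_2 - m_1)/(6h_1) = 69/4. So s'(2) = 21/4.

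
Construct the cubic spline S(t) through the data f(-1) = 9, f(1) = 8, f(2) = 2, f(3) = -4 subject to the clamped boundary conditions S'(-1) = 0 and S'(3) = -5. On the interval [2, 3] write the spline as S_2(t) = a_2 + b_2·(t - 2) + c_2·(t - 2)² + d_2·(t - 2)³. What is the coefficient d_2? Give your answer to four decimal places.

0.2500

Write m_i for S''(x_i). With h_i = 2, 1, 1 and divided differences Δ_i = -1/2, -6, -6, the continuity of S' gives the tridiagonal system
  2·m_0 + 6·m_1 + 1·m_2 = 6(Δ_1 - Δ_0) = -33
  1·m_1 + 4·m_2 + 1·m_3 = 6(Δ_2 - Δ_1) = 0
Clamped end conditions give two more equations: 2h_0·m_0 + h_0·m_1 = 6(Δ_0 - S'(-1)) = -3 and h_2·m_2 + 2h_2·m_3 = 6(S'(3) - Δ_2) = 6.
Hence m_0 = 5/2, m_1 = -13/2, m_2 = 1, m_3 = 5/2.
On [2, 3], with S_2(t) = a_2 + b_2·(t - 2) + c_2·(t - 2)² + d_2·(t - 2)³: c_2 = m_2/2 = 1/2, d_2 = (m_3 - m_2)/(6h_2) = 1/4, b_2 = Δ_2 - h_2(2m_2 + m_3)/6 = -27/4.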